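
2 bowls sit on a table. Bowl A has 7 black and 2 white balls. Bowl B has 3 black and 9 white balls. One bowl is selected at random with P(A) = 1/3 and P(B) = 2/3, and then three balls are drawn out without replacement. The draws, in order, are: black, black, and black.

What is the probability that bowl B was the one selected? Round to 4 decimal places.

0.0214

Compute the likelihood of the observed sequence for each case: P(data | bowl A) = (7/9)(6/8)(5/7) = 0.41667; P(data | bowl B) = (3/12)(2/11)(1/10) = 0.0045455.
Multiplying each by its prior: 1/3 · 0.41667 = 0.13889, 2/3 · 0.0045455 = 0.0030303; with total 0.14192.
Hence P(bowl B | data) = (0.0030303) / (0.14192) = 0.021352.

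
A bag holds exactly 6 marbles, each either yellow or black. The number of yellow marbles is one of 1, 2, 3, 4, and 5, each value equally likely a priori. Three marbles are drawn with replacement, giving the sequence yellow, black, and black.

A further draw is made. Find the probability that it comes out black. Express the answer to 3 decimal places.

For each hypothesis, P(data | H) works out to: P(data | r = 1) = (1/6)(5/6)(5/6) = 25/216; P(data | r = 2) = (2/6)(4/6)(4/6) = 4/27; P(data | r = 3) = (3/6)(3/6)(3/6) = 1/8; P(data | r = 4) = (4/6)(2/6)(2/6) = 2/27; P(data | r = 5) = (5/6)(1/6)(1/6) = 5/216.
The prior-weighted likelihoods are 1/5 · 25/216 = 5/216, 1/5 · 4/27 = 4/135, 1/5 · 1/8 = 1/40, 1/5 · 2/27 = 2/135, 1/5 · 5/216 = 1/216; summing to 7/72.
Dividing through by the total gives posterior P(r = 1 | data) = 5/21, P(r = 2 | data) = 32/105, P(r = 3 | data) = 9/35, P(r = 4 | data) = 16/105, P(r = 5 | data) = 1/21.
Averaging over the posterior, P(black next | data) = (5/6)(5/21) + (2/3)(32/105) + (1/2)(9/35) + (1/3)(16/105) + (1/6)(1/21) = 53/90.

0.589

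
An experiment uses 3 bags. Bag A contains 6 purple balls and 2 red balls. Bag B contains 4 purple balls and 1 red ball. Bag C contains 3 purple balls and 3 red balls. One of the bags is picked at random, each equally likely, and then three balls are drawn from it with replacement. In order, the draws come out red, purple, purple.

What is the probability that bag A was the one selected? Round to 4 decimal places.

The likelihood of the observed sequence under each hypothesis: P(data | bag A) = (2/8)(6/8)(6/8) = 0.14062; P(data | bag B) = (1/5)(4/5)(4/5) = 0.128; P(data | bag C) = (3/6)(3/6)(3/6) = 0.125.
Multiplying each by its prior: 1/3 · 0.14062 = 0.046875, 1/3 · 0.128 = 0.042667, 1/3 · 0.125 = 0.041667; summing to 0.13121.
Therefore the posterior P(bag A | data) = (0.046875) / (0.13121) = 0.35726.

0.3573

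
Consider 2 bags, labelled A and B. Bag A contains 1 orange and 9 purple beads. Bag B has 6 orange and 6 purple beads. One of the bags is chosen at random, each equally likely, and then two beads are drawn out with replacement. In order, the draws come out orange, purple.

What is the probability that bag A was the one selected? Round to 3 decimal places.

0.265

Under each hypothesis, the probability of the observed sequence is: P(data | bag A) = (1/10)(9/10) = 9/100; P(data | bag B) = (6/12)(6/12) = 1/4.
Weighting by the prior gives 1/2 · 9/100 = 9/200, 1/2 · 1/4 = 1/8; with total 17/100.
Therefore the posterior P(bag A | data) = (9/200) / (17/100) = 9/34.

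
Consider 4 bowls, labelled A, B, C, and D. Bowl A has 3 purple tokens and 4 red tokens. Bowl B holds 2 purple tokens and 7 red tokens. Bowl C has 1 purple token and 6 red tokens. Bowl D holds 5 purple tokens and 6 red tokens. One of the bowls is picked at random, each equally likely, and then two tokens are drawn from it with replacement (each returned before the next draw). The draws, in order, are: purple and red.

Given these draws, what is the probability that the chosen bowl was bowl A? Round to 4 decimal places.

The likelihood of the observed sequence under each hypothesis: P(data | bowl A) = (3/7)(4/7) = 0.2449; P(data | bowl B) = (2/9)(7/9) = 0.17284; P(data | bowl C) = (1/7)(6/7) = 0.12245; P(data | bowl D) = (5/11)(6/11) = 0.24793.
The prior-weighted likelihoods are 1/4 · 0.2449 = 0.061224, 1/4 · 0.17284 = 0.04321, 1/4 · 0.12245 = 0.030612, 1/4 · 0.24793 = 0.061983; with total 0.19703.
So P(bowl A | data) = (0.061224) / (0.19703) = 0.31074.

0.3107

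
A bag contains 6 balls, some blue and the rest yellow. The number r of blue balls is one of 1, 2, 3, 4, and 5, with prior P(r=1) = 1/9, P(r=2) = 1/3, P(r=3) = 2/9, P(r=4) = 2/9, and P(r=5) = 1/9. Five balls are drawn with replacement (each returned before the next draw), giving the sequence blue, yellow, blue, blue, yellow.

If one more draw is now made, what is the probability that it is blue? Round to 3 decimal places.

0.536

Under each hypothesis, the probability of the observed sequence is: P(data | r = 1) = (1/6)(5/6)(1/6)(1/6)(5/6) = 0.003215; P(data | r = 2) = (2/6)(4/6)(2/6)(2/6)(4/6) = 0.016461; P(data | r = 3) = (3/6)(3/6)(3/6)(3/6)(3/6) = 0.03125; P(data | r = 4) = (4/6)(2/6)(4/6)(4/6)(2/6) = 0.032922; P(data | r = 5) = (5/6)(1/6)(5/6)(5/6)(1/6) = 0.016075.
Weighting by the prior gives 1/9 · 0.003215 = 0.00035722, 1/3 · 0.016461 = 0.005487, 2/9 · 0.03125 = 0.0069444, 2/9 · 0.032922 = 0.007316, 1/9 · 0.016075 = 0.0017861; summing to 0.021891.
Normalising, the posterior is P(r = 1 | data) = 0.016319, P(r = 2 | data) = 0.25065, P(r = 3 | data) = 0.31723, P(r = 4 | data) = 0.3342, P(r = 5 | data) = 0.081593.
Averaging over the posterior, P(blue next | data) = (1/6)(0.016319) + (1/3)(0.25065) + (1/2)(0.31723) + (2/3)(0.3342) + (5/6)(0.081593) = 0.53568.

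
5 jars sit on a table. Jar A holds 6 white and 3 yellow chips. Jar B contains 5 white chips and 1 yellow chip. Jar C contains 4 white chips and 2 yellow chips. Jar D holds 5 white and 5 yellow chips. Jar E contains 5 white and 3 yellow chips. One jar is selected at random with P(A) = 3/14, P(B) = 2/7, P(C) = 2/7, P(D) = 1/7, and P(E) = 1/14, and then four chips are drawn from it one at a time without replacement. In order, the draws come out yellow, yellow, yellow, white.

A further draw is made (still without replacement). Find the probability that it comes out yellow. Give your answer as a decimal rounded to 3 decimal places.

0.230

Compute the likelihood of the observed sequence for each case: P(data | jar A) = (3/9)(2/8)(1/7)(6/6) = 0.011905; P(data | jar B) = (1/6)(0/5) = 0; P(data | jar C) = (2/6)(1/5)(0/4) = 0; P(data | jar D) = (5/10)(4/9)(3/8)(5/7) = 0.059524; P(data | jar E) = (3/8)(2/7)(1/6)(5/5) = 0.017857.
The prior-weighted likelihoods are 3/14 · 0.011905 = 0.002551, 2/7 · 0 = 0, 2/7 · 0 = 0, 1/7 · 0.059524 = 0.0085034, 1/14 · 0.017857 = 0.0012755; with total 0.01233.
Normalising, the posterior is P(jar A | data) = 0.2069, P(jar B | data) = 0, P(jar C | data) = 0, P(jar D | data) = 0.68966, P(jar E | data) = 0.10345.
Averaging over the posterior, P(yellow next | data) = (0)(0.2069) + (1/3)(0.68966) + (0)(0.10345) = 0.22989.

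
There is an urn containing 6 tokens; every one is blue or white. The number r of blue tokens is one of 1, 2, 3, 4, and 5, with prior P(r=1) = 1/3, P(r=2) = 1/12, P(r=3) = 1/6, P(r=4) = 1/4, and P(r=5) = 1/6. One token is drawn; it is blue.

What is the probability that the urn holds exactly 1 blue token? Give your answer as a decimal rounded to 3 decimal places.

The likelihood of this draw under each hypothesis: P(data | r = 1) = (1/6) = 1/6; P(data | r = 2) = (2/6) = 1/3; P(data | r = 3) = (3/6) = 1/2; P(data | r = 4) = (4/6) = 2/3; P(data | r = 5) = (5/6) = 5/6.
The prior-weighted likelihoods are 1/3 · 1/6 = 1/18, 1/12 · 1/3 = 1/36, 1/6 · 1/2 = 1/12, 1/4 · 2/3 = 1/6, 1/6 · 5/6 = 5/36; these sum to 17/36.
By Bayes' rule, P(r = 1 | data) = (1/18) / (17/36) = 2/17.

0.118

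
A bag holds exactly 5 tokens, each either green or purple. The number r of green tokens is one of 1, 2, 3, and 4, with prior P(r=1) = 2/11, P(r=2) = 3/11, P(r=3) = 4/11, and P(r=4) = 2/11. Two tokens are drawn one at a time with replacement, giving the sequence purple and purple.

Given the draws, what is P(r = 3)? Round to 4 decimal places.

Under each hypothesis, the probability of the observed sequence is: P(data | r = 1) = (4/5)(4/5) = 16/25; P(data | r = 2) = (3/5)(3/5) = 9/25; P(data | r = 3) = (2/5)(2/5) = 4/25; P(data | r = 4) = (1/5)(1/5) = 1/25.
The prior-weighted likelihoods are 2/11 · 16/25 = 32/275, 3/11 · 9/25 = 27/275, 4/11 · 4/25 = 16/275, 2/11 · 1/25 = 2/275; with total 7/25.
Hence P(r = 3 | data) = (16/275) / (7/25) = 16/77.

0.2078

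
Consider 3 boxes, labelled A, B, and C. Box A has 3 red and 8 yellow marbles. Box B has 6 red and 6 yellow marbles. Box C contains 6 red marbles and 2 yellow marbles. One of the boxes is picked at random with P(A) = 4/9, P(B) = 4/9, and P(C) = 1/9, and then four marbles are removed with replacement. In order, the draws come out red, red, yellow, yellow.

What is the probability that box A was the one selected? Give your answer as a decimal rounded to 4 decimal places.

Under each hypothesis, the probability of the observed sequence is: P(data | box A) = (3/11)(3/11)(8/11)(8/11) = 0.039342; P(data | box B) = (6/12)(6/12)(6/12)(6/12) = 0.0625; P(data | box C) = (6/8)(6/8)(2/8)(2/8) = 0.035156.
Weighting by the prior gives 4/9 · 0.039342 = 0.017485, 4/9 · 0.0625 = 0.027778, 1/9 · 0.035156 = 0.0039062; with total 0.049169.
By Bayes' rule, P(box A | data) = (0.017485) / (0.049169) = 0.35561.

0.3556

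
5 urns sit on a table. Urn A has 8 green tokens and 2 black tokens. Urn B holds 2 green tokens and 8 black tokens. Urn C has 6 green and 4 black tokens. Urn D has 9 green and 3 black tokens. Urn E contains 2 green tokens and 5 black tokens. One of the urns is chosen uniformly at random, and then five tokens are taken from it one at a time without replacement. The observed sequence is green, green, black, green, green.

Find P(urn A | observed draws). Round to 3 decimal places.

0.437

Under each hypothesis, the probability of the observed sequence is: P(data | urn A) = (8/10)(7/9)(2/8)(6/7)(5/6) = 0.11111; P(data | urn B) = (2/10)(1/9)(8/8)(0/7) = 0; P(data | urn C) = (6/10)(5/9)(4/8)(4/7)(3/6) = 0.047619; P(data | urn D) = (9/12)(8/11)(3/10)(7/9)(6/8) = 0.095455; P(data | urn E) = (2/7)(1/6)(5/5)(0/4) = 0.
Weighting by the prior gives 1/5 · 0.11111 = 0.022222, 1/5 · 0 = 0, 1/5 · 0.047619 = 0.0095238, 1/5 · 0.095455 = 0.019091, 1/5 · 0 = 0; summing to 0.050837.
By Bayes' rule, P(urn A | data) = (0.022222) / (0.050837) = 0.43713.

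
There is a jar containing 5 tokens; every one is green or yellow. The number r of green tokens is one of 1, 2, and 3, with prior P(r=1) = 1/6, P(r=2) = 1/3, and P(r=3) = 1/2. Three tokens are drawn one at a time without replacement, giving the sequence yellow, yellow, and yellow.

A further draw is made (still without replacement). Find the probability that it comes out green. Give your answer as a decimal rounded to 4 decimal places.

For each hypothesis, P(data | H) works out to: P(data | r = 1) = (4/5)(3/4)(2/3) = 2/5; P(data | r = 2) = (3/5)(2/4)(1/3) = 1/10; P(data | r = 3) = (2/5)(1/4)(0/3) = 0.
The prior-weighted likelihoods are 1/6 · 2/5 = 1/15, 1/3 · 1/10 = 1/30, 1/2 · 0 = 0; with total 1/10.
Dividing through by the total gives posterior P(r = 1 | data) = 2/3, P(r = 2 | data) = 1/3, P(r = 3 | data) = 0.
The predictive probability is P(green next | data) = (1/2)(2/3) + (1)(1/3) = 2/3.

0.6667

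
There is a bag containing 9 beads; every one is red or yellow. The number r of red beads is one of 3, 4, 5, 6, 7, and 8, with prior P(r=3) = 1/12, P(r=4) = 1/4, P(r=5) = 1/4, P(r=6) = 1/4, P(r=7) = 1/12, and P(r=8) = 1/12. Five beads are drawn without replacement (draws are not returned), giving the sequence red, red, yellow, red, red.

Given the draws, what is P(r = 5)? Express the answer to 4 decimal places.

0.1714

The likelihood of the observed sequence under each hypothesis: P(data | r = 3) = (3/9)(2/8)(6/7)(1/6)(0/5) = 0; P(data | r = 4) = (4/9)(3/8)(5/7)(2/6)(1/5) = 1/126; P(data | r = 5) = (5/9)(4/8)(4/7)(3/6)(2/5) = 2/63; P(data | r = 6) = (6/9)(5/8)(3/7)(4/6)(3/5) = 1/14; P(data | r = 7) = (7/9)(6/8)(2/7)(5/6)(4/5) = 1/9; P(data | r = 8) = (8/9)(7/8)(1/7)(6/6)(5/5) = 1/9.
Multiplying each by its prior: 1/12 · 0 = 0, 1/4 · 1/126 = 1/504, 1/4 · 2/63 = 1/126, 1/4 · 1/14 = 1/56, 1/12 · 1/9 = 1/108, 1/12 · 1/9 = 1/108; with total 5/108.
Hence P(r = 5 | data) = (1/126) / (5/108) = 6/35.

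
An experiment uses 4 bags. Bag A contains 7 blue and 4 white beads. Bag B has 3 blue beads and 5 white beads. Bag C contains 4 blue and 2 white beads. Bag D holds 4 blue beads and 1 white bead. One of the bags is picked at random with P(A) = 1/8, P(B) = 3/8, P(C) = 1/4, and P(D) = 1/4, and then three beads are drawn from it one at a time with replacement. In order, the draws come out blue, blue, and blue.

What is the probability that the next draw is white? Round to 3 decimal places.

For each hypothesis, P(data | H) works out to: P(data | bag A) = (7/11)(7/11)(7/11) = 0.2577; P(data | bag B) = (3/8)(3/8)(3/8) = 0.052734; P(data | bag C) = (4/6)(4/6)(4/6) = 0.2963; P(data | bag D) = (4/5)(4/5)(4/5) = 0.512.
The prior-weighted likelihoods are 1/8 · 0.2577 = 0.032213, 3/8 · 0.052734 = 0.019775, 1/4 · 0.2963 = 0.074074, 1/4 · 0.512 = 0.128; with total 0.25406.
Dividing through by the total gives posterior P(bag A | data) = 0.12679, P(bag B | data) = 0.077837, P(bag C | data) = 0.29156, P(bag D | data) = 0.50381.
Averaging over the posterior, P(white next | data) = (4/11)(0.12679) + (5/8)(0.077837) + (1/3)(0.29156) + (1/5)(0.50381) = 0.2927.

0.293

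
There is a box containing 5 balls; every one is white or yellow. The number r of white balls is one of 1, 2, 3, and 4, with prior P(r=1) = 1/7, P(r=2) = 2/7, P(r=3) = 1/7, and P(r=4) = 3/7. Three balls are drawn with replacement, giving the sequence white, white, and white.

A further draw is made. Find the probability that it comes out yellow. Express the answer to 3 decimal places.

0.253

Compute the likelihood of the observed sequence for each case: P(data | r = 1) = (1/5)(1/5)(1/5) = 1/125; P(data | r = 2) = (2/5)(2/5)(2/5) = 8/125; P(data | r = 3) = (3/5)(3/5)(3/5) = 27/125; P(data | r = 4) = (4/5)(4/5)(4/5) = 64/125.
Weighting by the prior gives 1/7 · 1/125 = 1/875, 2/7 · 8/125 = 16/875, 1/7 · 27/125 = 27/875, 3/7 · 64/125 = 192/875; summing to 236/875.
The posterior is then P(r = 1 | data) = 1/236, P(r = 2 | data) = 4/59, P(r = 3 | data) = 27/236, P(r = 4 | data) = 48/59.
Averaging over the posterior, P(yellow next | data) = (4/5)(1/236) + (3/5)(4/59) + (2/5)(27/236) + (1/5)(48/59) = 149/590.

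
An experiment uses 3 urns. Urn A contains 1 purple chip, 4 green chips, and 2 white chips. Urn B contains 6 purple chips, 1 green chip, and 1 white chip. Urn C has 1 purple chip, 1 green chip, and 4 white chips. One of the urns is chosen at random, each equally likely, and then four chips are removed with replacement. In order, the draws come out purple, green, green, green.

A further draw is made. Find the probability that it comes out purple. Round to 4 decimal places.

0.1743

The likelihood of the observed sequence under each hypothesis: P(data | urn A) = (1/7)(4/7)(4/7)(4/7) = 0.026656; P(data | urn B) = (6/8)(1/8)(1/8)(1/8) = 0.0014648; P(data | urn C) = (1/6)(1/6)(1/6)(1/6) = 0.0007716.
The prior-weighted likelihoods are 1/3 · 0.026656 = 0.0088852, 1/3 · 0.0014648 = 0.00048828, 1/3 · 0.0007716 = 0.0002572; summing to 0.0096307.
Dividing through by the total gives posterior P(urn A | data) = 0.92259, P(urn B | data) = 0.050701, P(urn C | data) = 0.026707.
Averaging over the posterior, P(purple next | data) = (1/7)(0.92259) + (3/4)(0.050701) + (1/6)(0.026707) = 0.17428.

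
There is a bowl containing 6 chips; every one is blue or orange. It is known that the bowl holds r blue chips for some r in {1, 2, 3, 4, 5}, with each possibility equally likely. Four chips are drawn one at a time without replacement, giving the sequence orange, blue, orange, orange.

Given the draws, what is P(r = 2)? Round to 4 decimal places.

Under each hypothesis, the probability of the observed sequence is: P(data | r = 1) = (5/6)(1/5)(4/4)(3/3) = 1/6; P(data | r = 2) = (4/6)(2/5)(3/4)(2/3) = 2/15; P(data | r = 3) = (3/6)(3/5)(2/4)(1/3) = 1/20; P(data | r = 4) = (2/6)(4/5)(1/4)(0/3) = 0; P(data | r = 5) = (1/6)(5/5)(0/4) = 0.
The prior-weighted likelihoods are 1/5 · 1/6 = 1/30, 1/5 · 2/15 = 2/75, 1/5 · 1/20 = 1/100, 1/5 · 0 = 0, 1/5 · 0 = 0; summing to 7/100.
Therefore the posterior P(r = 2 | data) = (2/75) / (7/100) = 8/21.

0.3810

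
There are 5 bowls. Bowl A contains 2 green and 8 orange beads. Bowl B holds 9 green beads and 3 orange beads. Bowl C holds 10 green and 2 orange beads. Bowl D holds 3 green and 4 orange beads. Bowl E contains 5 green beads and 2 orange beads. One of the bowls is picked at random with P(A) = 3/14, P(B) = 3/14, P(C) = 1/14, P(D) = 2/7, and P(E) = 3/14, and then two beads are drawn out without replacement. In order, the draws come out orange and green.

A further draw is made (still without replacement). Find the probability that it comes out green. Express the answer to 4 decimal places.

Compute the likelihood of the observed sequence for each case: P(data | bowl A) = (8/10)(2/9) = 0.17778; P(data | bowl B) = (3/12)(9/11) = 0.20455; P(data | bowl C) = (2/12)(10/11) = 0.15152; P(data | bowl D) = (4/7)(3/6) = 0.28571; P(data | bowl E) = (2/7)(5/6) = 0.2381.
Multiplying each by its prior: 3/14 · 0.17778 = 0.038095, 3/14 · 0.20455 = 0.043831, 1/14 · 0.15152 = 0.010823, 2/7 · 0.28571 = 0.081633, 3/14 · 0.2381 = 0.05102; with total 0.2254.
Dividing through by the total gives posterior P(bowl A | data) = 0.16901, P(bowl B | data) = 0.19446, P(bowl C | data) = 0.048014, P(bowl D | data) = 0.36216, P(bowl E | data) = 0.22635.
So P(green next | data) = Σ P(green next | H) P(H | data) = (1/8)(0.16901) + (4/5)(0.19446) + (9/10)(0.048014) + (2/5)(0.36216) + (4/5)(0.22635) = 0.54585.

0.5459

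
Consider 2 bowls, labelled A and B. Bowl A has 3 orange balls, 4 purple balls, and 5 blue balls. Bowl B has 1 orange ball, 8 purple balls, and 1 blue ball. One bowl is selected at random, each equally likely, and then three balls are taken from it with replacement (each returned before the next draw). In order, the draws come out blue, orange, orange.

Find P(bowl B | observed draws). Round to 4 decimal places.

Compute the likelihood of the observed sequence for each case: P(data | bowl A) = (5/12)(3/12)(3/12) = 0.026042; P(data | bowl B) = (1/10)(1/10)(1/10) = 0.001.
Weighting by the prior gives 1/2 · 0.026042 = 0.013021, 1/2 · 0.001 = 0.0005; with total 0.013521.
So P(bowl B | data) = (0.0005) / (0.013521) = 0.03698.

0.0370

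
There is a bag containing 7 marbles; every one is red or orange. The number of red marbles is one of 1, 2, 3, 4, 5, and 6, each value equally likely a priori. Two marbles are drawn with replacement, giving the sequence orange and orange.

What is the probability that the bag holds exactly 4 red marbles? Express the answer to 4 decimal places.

For each hypothesis, P(data | H) works out to: P(data | r = 1) = (6/7)(6/7) = 36/49; P(data | r = 2) = (5/7)(5/7) = 25/49; P(data | r = 3) = (4/7)(4/7) = 16/49; P(data | r = 4) = (3/7)(3/7) = 9/49; P(data | r = 5) = (2/7)(2/7) = 4/49; P(data | r = 6) = (1/7)(1/7) = 1/49.
Weighting by the prior gives 1/6 · 36/49 = 6/49, 1/6 · 25/49 = 25/294, 1/6 · 16/49 = 8/147, 1/6 · 9/49 = 3/98, 1/6 · 4/49 = 2/147, 1/6 · 1/49 = 1/294; summing to 13/42.
Hence P(r = 4 | data) = (3/98) / (13/42) = 9/91.

0.0989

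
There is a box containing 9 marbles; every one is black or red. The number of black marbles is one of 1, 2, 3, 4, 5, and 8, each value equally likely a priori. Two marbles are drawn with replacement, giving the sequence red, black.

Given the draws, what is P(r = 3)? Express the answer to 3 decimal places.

For each hypothesis, P(data | H) works out to: P(data | r = 1) = (8/9)(1/9) = 8/81; P(data | r = 2) = (7/9)(2/9) = 14/81; P(data | r = 3) = (6/9)(3/9) = 2/9; P(data | r = 4) = (5/9)(4/9) = 20/81; P(data | r = 5) = (4/9)(5/9) = 20/81; P(data | r = 8) = (1/9)(8/9) = 8/81.
Multiplying each by its prior: 1/6 · 8/81 = 4/243, 1/6 · 14/81 = 7/243, 1/6 · 2/9 = 1/27, 1/6 · 20/81 = 10/243, 1/6 · 20/81 = 10/243, 1/6 · 8/81 = 4/243; summing to 44/243.
By Bayes' rule, P(r = 3 | data) = (1/27) / (44/243) = 9/44.

0.205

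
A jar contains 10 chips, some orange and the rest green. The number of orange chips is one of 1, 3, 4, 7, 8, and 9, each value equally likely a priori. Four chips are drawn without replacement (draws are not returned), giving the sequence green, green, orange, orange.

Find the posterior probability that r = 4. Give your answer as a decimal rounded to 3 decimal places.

Compute the likelihood of the observed sequence for each case: P(data | r = 1) = (9/10)(8/9)(1/8)(0/7) = 0; P(data | r = 3) = (7/10)(6/9)(3/8)(2/7) = 0.05; P(data | r = 4) = (6/10)(5/9)(4/8)(3/7) = 0.071429; P(data | r = 7) = (3/10)(2/9)(7/8)(6/7) = 0.05; P(data | r = 8) = (2/10)(1/9)(8/8)(7/7) = 0.022222; P(data | r = 9) = (1/10)(0/9) = 0.
The prior-weighted likelihoods are 1/6 · 0 = 0, 1/6 · 0.05 = 0.0083333, 1/6 · 0.071429 = 0.011905, 1/6 · 0.05 = 0.0083333, 1/6 · 0.022222 = 0.0037037, 1/6 · 0 = 0; with total 0.032275.
By Bayes' rule, P(r = 4 | data) = (0.011905) / (0.032275) = 0.36885.

0.369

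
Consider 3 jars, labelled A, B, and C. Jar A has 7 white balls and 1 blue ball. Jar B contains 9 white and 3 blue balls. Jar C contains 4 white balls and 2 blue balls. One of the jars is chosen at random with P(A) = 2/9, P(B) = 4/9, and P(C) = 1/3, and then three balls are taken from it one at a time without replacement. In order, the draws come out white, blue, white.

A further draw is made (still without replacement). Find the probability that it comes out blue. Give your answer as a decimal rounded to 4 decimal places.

0.2296

For each hypothesis, P(data | H) works out to: P(data | jar A) = (7/8)(1/7)(6/6) = 0.125; P(data | jar B) = (9/12)(3/11)(8/10) = 0.16364; P(data | jar C) = (4/6)(2/5)(3/4) = 0.2.
Multiplying each by its prior: 2/9 · 0.125 = 0.027778, 4/9 · 0.16364 = 0.072727, 1/3 · 0.2 = 0.066667; these sum to 0.16717.
Dividing through by the total gives posterior P(jar A | data) = 0.16616, P(jar B | data) = 0.43505, P(jar C | data) = 0.39879.
The predictive probability is P(blue next | data) = (0)(0.16616) + (2/9)(0.43505) + (1/3)(0.39879) = 0.22961.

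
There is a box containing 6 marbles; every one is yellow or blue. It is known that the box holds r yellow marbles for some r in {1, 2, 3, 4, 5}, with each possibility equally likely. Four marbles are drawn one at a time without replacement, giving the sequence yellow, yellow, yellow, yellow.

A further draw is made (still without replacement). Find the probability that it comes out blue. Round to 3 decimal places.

0.583

The likelihood of the observed sequence under each hypothesis: P(data | r = 1) = (1/6)(0/5) = 0; P(data | r = 2) = (2/6)(1/5)(0/4) = 0; P(data | r = 3) = (3/6)(2/5)(1/4)(0/3) = 0; P(data | r = 4) = (4/6)(3/5)(2/4)(1/3) = 1/15; P(data | r = 5) = (5/6)(4/5)(3/4)(2/3) = 1/3.
The prior-weighted likelihoods are 1/5 · 0 = 0, 1/5 · 0 = 0, 1/5 · 0 = 0, 1/5 · 1/15 = 1/75, 1/5 · 1/3 = 1/15; summing to 2/25.
Dividing through by the total gives posterior P(r = 1 | data) = 0, P(r = 2 | data) = 0, P(r = 3 | data) = 0, P(r = 4 | data) = 1/6, P(r = 5 | data) = 5/6.
Averaging over the posterior, P(blue next | data) = (1)(1/6) + (1/2)(5/6) = 7/12.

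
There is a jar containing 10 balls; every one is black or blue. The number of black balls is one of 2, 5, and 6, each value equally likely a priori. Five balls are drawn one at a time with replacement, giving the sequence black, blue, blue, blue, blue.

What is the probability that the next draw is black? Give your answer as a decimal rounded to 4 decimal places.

Compute the likelihood of the observed sequence for each case: P(data | r = 2) = (2/10)(8/10)(8/10)(8/10)(8/10) = 0.08192; P(data | r = 5) = (5/10)(5/10)(5/10)(5/10)(5/10) = 0.03125; P(data | r = 6) = (6/10)(4/10)(4/10)(4/10)(4/10) = 0.01536.
Multiplying each by its prior: 1/3 · 0.08192 = 0.027307, 1/3 · 0.03125 = 0.010417, 1/3 · 0.01536 = 0.00512; with total 0.042843.
The posterior is then P(r = 2 | data) = 0.63736, P(r = 5 | data) = 0.24313, P(r = 6 | data) = 0.11951.
Averaging over the posterior, P(black next | data) = (1/5)(0.63736) + (1/2)(0.24313) + (3/5)(0.11951) = 0.32074.

0.3207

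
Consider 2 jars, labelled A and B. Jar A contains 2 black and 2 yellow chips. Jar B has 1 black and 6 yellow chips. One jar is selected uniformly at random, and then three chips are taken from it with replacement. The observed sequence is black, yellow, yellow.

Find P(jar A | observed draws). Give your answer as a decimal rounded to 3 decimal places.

Under each hypothesis, the probability of the observed sequence is: P(data | jar A) = (2/4)(2/4)(2/4) = 0.125; P(data | jar B) = (1/7)(6/7)(6/7) = 0.10496.
Multiplying each by its prior: 1/2 · 0.125 = 0.0625, 1/2 · 0.10496 = 0.052478; these sum to 0.11498.
Hence P(jar A | data) = (0.0625) / (0.11498) = 0.54358.

0.544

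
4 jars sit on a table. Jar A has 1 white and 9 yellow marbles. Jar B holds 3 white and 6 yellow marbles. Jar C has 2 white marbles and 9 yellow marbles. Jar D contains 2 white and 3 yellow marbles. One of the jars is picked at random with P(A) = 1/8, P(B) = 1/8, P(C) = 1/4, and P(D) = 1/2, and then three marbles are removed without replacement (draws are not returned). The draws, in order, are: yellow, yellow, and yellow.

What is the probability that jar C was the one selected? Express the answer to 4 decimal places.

0.4321

For each hypothesis, P(data | H) works out to: P(data | jar A) = (9/10)(8/9)(7/8) = 0.7; P(data | jar B) = (6/9)(5/8)(4/7) = 0.2381; P(data | jar C) = (9/11)(8/10)(7/9) = 0.50909; P(data | jar D) = (3/5)(2/4)(1/3) = 0.1.
Weighting by the prior gives 1/8 · 0.7 = 0.0875, 1/8 · 0.2381 = 0.029762, 1/4 · 0.50909 = 0.12727, 1/2 · 0.1 = 0.05; summing to 0.29453.
By Bayes' rule, P(jar C | data) = (0.12727) / (0.29453) = 0.43211.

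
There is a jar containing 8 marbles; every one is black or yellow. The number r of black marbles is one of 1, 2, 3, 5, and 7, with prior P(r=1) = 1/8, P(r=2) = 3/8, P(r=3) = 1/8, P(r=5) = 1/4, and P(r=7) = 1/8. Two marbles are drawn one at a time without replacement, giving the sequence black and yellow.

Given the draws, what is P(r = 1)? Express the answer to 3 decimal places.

Compute the likelihood of the observed sequence for each case: P(data | r = 1) = (1/8)(7/7) = 1/8; P(data | r = 2) = (2/8)(6/7) = 3/14; P(data | r = 3) = (3/8)(5/7) = 15/56; P(data | r = 5) = (5/8)(3/7) = 15/56; P(data | r = 7) = (7/8)(1/7) = 1/8.
The prior-weighted likelihoods are 1/8 · 1/8 = 1/64, 3/8 · 3/14 = 9/112, 1/8 · 15/56 = 15/448, 1/4 · 15/56 = 15/224, 1/8 · 1/8 = 1/64; with total 95/448.
Hence P(r = 1 | data) = (1/64) / (95/448) = 7/95.

0.074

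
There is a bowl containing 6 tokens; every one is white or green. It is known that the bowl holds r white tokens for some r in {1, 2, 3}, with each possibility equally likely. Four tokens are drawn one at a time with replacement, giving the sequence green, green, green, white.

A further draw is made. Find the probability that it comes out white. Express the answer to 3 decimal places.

Compute the likelihood of the observed sequence for each case: P(data | r = 1) = (5/6)(5/6)(5/6)(1/6) = 0.096451; P(data | r = 2) = (4/6)(4/6)(4/6)(2/6) = 0.098765; P(data | r = 3) = (3/6)(3/6)(3/6)(3/6) = 0.0625.
Multiplying each by its prior: 1/3 · 0.096451 = 0.03215, 1/3 · 0.098765 = 0.032922, 1/3 · 0.0625 = 0.020833; with total 0.085905.
Normalising, the posterior is P(r = 1 | data) = 0.37425, P(r = 2 | data) = 0.38323, P(r = 3 | data) = 0.24251.
Averaging over the posterior, P(white next | data) = (1/6)(0.37425) + (1/3)(0.38323) + (1/2)(0.24251) = 0.31138.

0.311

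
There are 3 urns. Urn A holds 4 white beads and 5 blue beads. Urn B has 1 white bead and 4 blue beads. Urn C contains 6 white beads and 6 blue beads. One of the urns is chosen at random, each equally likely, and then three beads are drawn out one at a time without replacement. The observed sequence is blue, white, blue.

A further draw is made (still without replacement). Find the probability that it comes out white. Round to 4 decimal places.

Under each hypothesis, the probability of the observed sequence is: P(data | urn A) = (5/9)(4/8)(4/7) = 0.15873; P(data | urn B) = (4/5)(1/4)(3/3) = 0.2; P(data | urn C) = (6/12)(6/11)(5/10) = 0.13636.
Weighting by the prior gives 1/3 · 0.15873 = 0.05291, 1/3 · 0.2 = 0.066667, 1/3 · 0.13636 = 0.045455; with total 0.16503.
Normalising, the posterior is P(urn A | data) = 0.32061, P(urn B | data) = 0.40396, P(urn C | data) = 0.27543.
The predictive probability is P(white next | data) = (1/2)(0.32061) + (0)(0.40396) + (5/9)(0.27543) = 0.31332.

0.3133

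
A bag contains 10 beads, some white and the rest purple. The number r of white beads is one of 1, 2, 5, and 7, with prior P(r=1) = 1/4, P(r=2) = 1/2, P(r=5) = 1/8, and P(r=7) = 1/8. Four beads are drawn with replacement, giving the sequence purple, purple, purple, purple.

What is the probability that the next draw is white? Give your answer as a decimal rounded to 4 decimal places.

0.1641

The likelihood of the observed sequence under each hypothesis: P(data | r = 1) = (9/10)(9/10)(9/10)(9/10) = 0.6561; P(data | r = 2) = (8/10)(8/10)(8/10)(8/10) = 0.4096; P(data | r = 5) = (5/10)(5/10)(5/10)(5/10) = 0.0625; P(data | r = 7) = (3/10)(3/10)(3/10)(3/10) = 0.0081.
Weighting by the prior gives 1/4 · 0.6561 = 0.16403, 1/2 · 0.4096 = 0.2048, 1/8 · 0.0625 = 0.0078125, 1/8 · 0.0081 = 0.0010125; summing to 0.37765.
The posterior is then P(r = 1 | data) = 0.43433, P(r = 2 | data) = 0.5423, P(r = 5 | data) = 0.020687, P(r = 7 | data) = 0.0026811.
The predictive probability is P(white next | data) = (1/10)(0.43433) + (1/5)(0.5423) + (1/2)(0.020687) + (7/10)(0.0026811) = 0.16411.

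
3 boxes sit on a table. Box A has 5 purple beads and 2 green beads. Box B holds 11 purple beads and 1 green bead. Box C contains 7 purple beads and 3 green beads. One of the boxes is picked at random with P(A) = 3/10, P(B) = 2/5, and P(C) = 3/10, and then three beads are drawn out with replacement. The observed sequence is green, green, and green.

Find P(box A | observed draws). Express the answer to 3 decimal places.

Compute the likelihood of the observed sequence for each case: P(data | box A) = (2/7)(2/7)(2/7) = 0.023324; P(data | box B) = (1/12)(1/12)(1/12) = 0.0005787; P(data | box C) = (3/10)(3/10)(3/10) = 0.027.
Multiplying each by its prior: 3/10 · 0.023324 = 0.0069971, 2/5 · 0.0005787 = 0.00023148, 3/10 · 0.027 = 0.0081; summing to 0.015329.
Therefore the posterior P(box A | data) = (0.0069971) / (0.015329) = 0.45647.

0.456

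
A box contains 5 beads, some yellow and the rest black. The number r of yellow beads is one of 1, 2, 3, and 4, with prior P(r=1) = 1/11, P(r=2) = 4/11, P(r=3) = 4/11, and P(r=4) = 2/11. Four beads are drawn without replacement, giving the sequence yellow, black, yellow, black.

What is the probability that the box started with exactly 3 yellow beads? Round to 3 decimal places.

For each hypothesis, P(data | H) works out to: P(data | r = 1) = (1/5)(4/4)(0/3) = 0; P(data | r = 2) = (2/5)(3/4)(1/3)(2/2) = 1/10; P(data | r = 3) = (3/5)(2/4)(2/3)(1/2) = 1/10; P(data | r = 4) = (4/5)(1/4)(3/3)(0/2) = 0.
Multiplying each by its prior: 1/11 · 0 = 0, 4/11 · 1/10 = 2/55, 4/11 · 1/10 = 2/55, 2/11 · 0 = 0; with total 4/55.
So P(r = 3 | data) = (2/55) / (4/55) = 1/2.

0.500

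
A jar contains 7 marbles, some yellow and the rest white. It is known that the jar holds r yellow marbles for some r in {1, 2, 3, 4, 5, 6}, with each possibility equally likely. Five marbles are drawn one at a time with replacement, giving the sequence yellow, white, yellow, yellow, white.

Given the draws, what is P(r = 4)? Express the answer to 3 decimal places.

The likelihood of the observed sequence under each hypothesis: P(data | r = 1) = (1/7)(6/7)(1/7)(1/7)(6/7) = 0.002142; P(data | r = 2) = (2/7)(5/7)(2/7)(2/7)(5/7) = 0.0119; P(data | r = 3) = (3/7)(4/7)(3/7)(3/7)(4/7) = 0.025704; P(data | r = 4) = (4/7)(3/7)(4/7)(4/7)(3/7) = 0.034271; P(data | r = 5) = (5/7)(2/7)(5/7)(5/7)(2/7) = 0.02975; P(data | r = 6) = (6/7)(1/7)(6/7)(6/7)(1/7) = 0.012852.
Weighting by the prior gives 1/6 · 0.002142 = 0.00035699, 1/6 · 0.0119 = 0.0019833, 1/6 · 0.025704 = 0.0042839, 1/6 · 0.034271 = 0.0057119, 1/6 · 0.02975 = 0.0049583, 1/6 · 0.012852 = 0.002142; with total 0.019436.
Therefore the posterior P(r = 4 | data) = (0.0057119) / (0.019436) = 0.29388.

0.294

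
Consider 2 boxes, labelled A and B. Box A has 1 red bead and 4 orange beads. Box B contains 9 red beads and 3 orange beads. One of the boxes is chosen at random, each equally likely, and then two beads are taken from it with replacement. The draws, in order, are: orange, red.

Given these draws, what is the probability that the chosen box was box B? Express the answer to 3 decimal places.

The likelihood of the observed sequence under each hypothesis: P(data | box A) = (4/5)(1/5) = 4/25; P(data | box B) = (3/12)(9/12) = 3/16.
Weighting by the prior gives 1/2 · 4/25 = 2/25, 1/2 · 3/16 = 3/32; with total 139/800.
By Bayes' rule, P(box B | data) = (3/32) / (139/800) = 75/139.

0.540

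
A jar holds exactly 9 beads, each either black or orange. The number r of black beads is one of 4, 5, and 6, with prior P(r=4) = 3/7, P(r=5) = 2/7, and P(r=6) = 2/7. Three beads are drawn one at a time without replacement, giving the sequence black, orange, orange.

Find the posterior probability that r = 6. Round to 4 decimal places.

Compute the likelihood of the observed sequence for each case: P(data | r = 4) = (4/9)(5/8)(4/7) = 10/63; P(data | r = 5) = (5/9)(4/8)(3/7) = 5/42; P(data | r = 6) = (6/9)(3/8)(2/7) = 1/14.
The prior-weighted likelihoods are 3/7 · 10/63 = 10/147, 2/7 · 5/42 = 5/147, 2/7 · 1/14 = 1/49; with total 6/49.
Therefore the posterior P(r = 6 | data) = (1/49) / (6/49) = 1/6.

0.1667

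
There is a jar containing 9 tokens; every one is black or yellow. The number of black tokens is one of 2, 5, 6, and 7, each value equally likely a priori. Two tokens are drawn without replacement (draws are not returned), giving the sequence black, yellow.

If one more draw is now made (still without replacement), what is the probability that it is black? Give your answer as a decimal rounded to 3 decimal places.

The likelihood of the observed sequence under each hypothesis: P(data | r = 2) = (2/9)(7/8) = 7/36; P(data | r = 5) = (5/9)(4/8) = 5/18; P(data | r = 6) = (6/9)(3/8) = 1/4; P(data | r = 7) = (7/9)(2/8) = 7/36.
Multiplying each by its prior: 1/4 · 7/36 = 7/144, 1/4 · 5/18 = 5/72, 1/4 · 1/4 = 1/16, 1/4 · 7/36 = 7/144; with total 11/48.
The posterior is then P(r = 2 | data) = 7/33, P(r = 5 | data) = 10/33, P(r = 6 | data) = 3/11, P(r = 7 | data) = 7/33.
The predictive probability is P(black next | data) = (1/7)(7/33) + (4/7)(10/33) + (5/7)(3/11) + (6/7)(7/33) = 134/231.

0.580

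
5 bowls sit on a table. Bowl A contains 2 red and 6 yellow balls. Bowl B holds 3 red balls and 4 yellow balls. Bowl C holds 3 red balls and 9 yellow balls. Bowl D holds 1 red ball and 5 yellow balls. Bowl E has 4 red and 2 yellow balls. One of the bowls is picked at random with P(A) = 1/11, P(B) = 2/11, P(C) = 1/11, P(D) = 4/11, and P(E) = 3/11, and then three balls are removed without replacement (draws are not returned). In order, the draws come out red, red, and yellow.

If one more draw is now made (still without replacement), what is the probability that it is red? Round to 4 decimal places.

For each hypothesis, P(data | H) works out to: P(data | bowl A) = (2/8)(1/7)(6/6) = 0.035714; P(data | bowl B) = (3/7)(2/6)(4/5) = 0.11429; P(data | bowl C) = (3/12)(2/11)(9/10) = 0.040909; P(data | bowl D) = (1/6)(0/5) = 0; P(data | bowl E) = (4/6)(3/5)(2/4) = 0.2.
Weighting by the prior gives 1/11 · 0.035714 = 0.0032468, 2/11 · 0.11429 = 0.020779, 1/11 · 0.040909 = 0.003719, 4/11 · 0 = 0, 3/11 · 0.2 = 0.054545; with total 0.08229.
The posterior is then P(bowl A | data) = 0.039455, P(bowl B | data) = 0.25251, P(bowl C | data) = 0.045194, P(bowl D | data) = 0, P(bowl E | data) = 0.66284.
Averaging over the posterior, P(red next | data) = (0)(0.039455) + (1/4)(0.25251) + (1/9)(0.045194) + (2/3)(0.66284) = 0.51004.

0.5100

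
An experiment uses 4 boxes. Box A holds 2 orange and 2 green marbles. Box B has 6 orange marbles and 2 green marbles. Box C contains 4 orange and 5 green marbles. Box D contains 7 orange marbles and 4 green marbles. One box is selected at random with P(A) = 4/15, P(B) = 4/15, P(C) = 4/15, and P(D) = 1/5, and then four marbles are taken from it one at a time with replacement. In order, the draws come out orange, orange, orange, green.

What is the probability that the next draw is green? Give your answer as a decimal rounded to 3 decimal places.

0.384

The likelihood of the observed sequence under each hypothesis: P(data | box A) = (2/4)(2/4)(2/4)(2/4) = 0.0625; P(data | box B) = (6/8)(6/8)(6/8)(2/8) = 0.10547; P(data | box C) = (4/9)(4/9)(4/9)(5/9) = 0.048773; P(data | box D) = (7/11)(7/11)(7/11)(4/11) = 0.093709.
Multiplying each by its prior: 4/15 · 0.0625 = 0.016667, 4/15 · 0.10547 = 0.028125, 4/15 · 0.048773 = 0.013006, 1/5 · 0.093709 = 0.018742; these sum to 0.07654.
Dividing through by the total gives posterior P(box A | data) = 0.21775, P(box B | data) = 0.36746, P(box C | data) = 0.16993, P(box D | data) = 0.24486.
Averaging over the posterior, P(green next | data) = (1/2)(0.21775) + (1/4)(0.36746) + (5/9)(0.16993) + (4/11)(0.24486) = 0.38419.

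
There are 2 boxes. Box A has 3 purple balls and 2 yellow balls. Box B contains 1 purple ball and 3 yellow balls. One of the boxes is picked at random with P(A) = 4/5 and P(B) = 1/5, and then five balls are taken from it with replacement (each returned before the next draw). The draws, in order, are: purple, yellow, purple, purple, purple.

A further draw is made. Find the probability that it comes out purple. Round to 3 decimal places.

0.595

The likelihood of the observed sequence under each hypothesis: P(data | box A) = (3/5)(2/5)(3/5)(3/5)(3/5) = 0.05184; P(data | box B) = (1/4)(3/4)(1/4)(1/4)(1/4) = 0.0029297.
Weighting by the prior gives 4/5 · 0.05184 = 0.041472, 1/5 · 0.0029297 = 0.00058594; summing to 0.042058.
Dividing through by the total gives posterior P(box A | data) = 0.98607, P(box B | data) = 0.013932.
So P(purple next | data) = Σ P(purple next | H) P(H | data) = (3/5)(0.98607) + (1/4)(0.013932) = 0.59512.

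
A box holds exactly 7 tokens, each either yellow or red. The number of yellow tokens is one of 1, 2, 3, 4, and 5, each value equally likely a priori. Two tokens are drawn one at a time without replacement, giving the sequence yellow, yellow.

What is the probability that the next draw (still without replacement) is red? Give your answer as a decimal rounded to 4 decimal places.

0.5500

Compute the likelihood of the observed sequence for each case: P(data | r = 1) = (1/7)(0/6) = 0; P(data | r = 2) = (2/7)(1/6) = 1/21; P(data | r = 3) = (3/7)(2/6) = 1/7; P(data | r = 4) = (4/7)(3/6) = 2/7; P(data | r = 5) = (5/7)(4/6) = 10/21.
The prior-weighted likelihoods are 1/5 · 0 = 0, 1/5 · 1/21 = 1/105, 1/5 · 1/7 = 1/35, 1/5 · 2/7 = 2/35, 1/5 · 10/21 = 2/21; with total 4/21.
Normalising, the posterior is P(r = 1 | data) = 0, P(r = 2 | data) = 1/20, P(r = 3 | data) = 3/20, P(r = 4 | data) = 3/10, P(r = 5 | data) = 1/2.
Averaging over the posterior, P(red next | data) = (1)(1/20) + (4/5)(3/20) + (3/5)(3/10) + (2/5)(1/2) = 11/20.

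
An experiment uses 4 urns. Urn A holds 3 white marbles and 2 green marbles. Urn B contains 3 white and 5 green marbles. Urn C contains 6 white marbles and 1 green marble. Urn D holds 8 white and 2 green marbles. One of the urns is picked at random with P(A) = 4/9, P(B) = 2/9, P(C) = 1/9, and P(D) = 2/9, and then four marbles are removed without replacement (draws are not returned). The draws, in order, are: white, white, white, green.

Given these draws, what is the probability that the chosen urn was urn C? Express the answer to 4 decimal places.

0.1690

The likelihood of the observed sequence under each hypothesis: P(data | urn A) = (3/5)(2/4)(1/3)(2/2) = 1/10; P(data | urn B) = (3/8)(2/7)(1/6)(5/5) = 1/56; P(data | urn C) = (6/7)(5/6)(4/5)(1/4) = 1/7; P(data | urn D) = (8/10)(7/9)(6/8)(2/7) = 2/15.
Multiplying each by its prior: 4/9 · 1/10 = 2/45, 2/9 · 1/56 = 1/252, 1/9 · 1/7 = 1/63, 2/9 · 2/15 = 4/135; with total 71/756.
By Bayes' rule, P(urn C | data) = (1/63) / (71/756) = 12/71.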